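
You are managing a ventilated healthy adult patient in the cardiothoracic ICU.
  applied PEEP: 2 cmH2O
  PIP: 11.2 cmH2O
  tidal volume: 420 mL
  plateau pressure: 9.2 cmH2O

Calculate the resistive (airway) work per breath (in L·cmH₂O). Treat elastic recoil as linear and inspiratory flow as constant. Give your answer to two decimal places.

With constant inspiratory flow the resistive pressure is constant at PIP − Pplat = 11.2 − 9.2 = 2.0 cmH2O, so resistive work = 2.0 × 0.420 = 0.84 L·cmH2O.

0.84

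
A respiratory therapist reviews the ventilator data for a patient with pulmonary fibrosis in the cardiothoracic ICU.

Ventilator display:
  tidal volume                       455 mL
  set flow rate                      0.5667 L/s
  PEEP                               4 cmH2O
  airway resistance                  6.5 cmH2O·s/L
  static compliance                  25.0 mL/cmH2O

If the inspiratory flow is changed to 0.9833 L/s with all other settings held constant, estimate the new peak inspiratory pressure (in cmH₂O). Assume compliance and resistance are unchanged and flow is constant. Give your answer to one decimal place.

28.6

PIP = Vt/C + R·V̇ + PEEP (constant-flow equation of motion).
Only the resistive term changes: ΔPIP = R × ΔV̇ = 6.5 × (0.9833 − 0.5667) = 6.5 × 0.4166 = 2.708 cmH2O.
Original PIP = 455/25.0 + 6.5×0.5667 + 4 = 25.884 cmH2O; new PIP = 25.884 + (2.708) = 28.592 cmH2O.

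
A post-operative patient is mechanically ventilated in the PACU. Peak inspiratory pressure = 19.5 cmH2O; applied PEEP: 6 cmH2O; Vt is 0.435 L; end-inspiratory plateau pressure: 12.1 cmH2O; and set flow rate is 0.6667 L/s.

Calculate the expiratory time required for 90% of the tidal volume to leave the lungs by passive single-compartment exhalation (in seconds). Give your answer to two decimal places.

1.82

R = (PIP − Pplat)/V̇ = (19.5 − 12.1) / 0.6667 = 7.4/0.6667 = 11.099 cmH2O·s/L.
C = Vt/(Pplat − PEEP) = 435.0 / (12.1 − 6) = 435.0/6.1 = 71.311 mL/cmH2O.
τ = R × C = 11.099 × 0.07131 L/cmH2O = 0.7915 s.
t = −τ·ln(1 − 0.90) = −0.7915·ln(0.1) = 1.822 s.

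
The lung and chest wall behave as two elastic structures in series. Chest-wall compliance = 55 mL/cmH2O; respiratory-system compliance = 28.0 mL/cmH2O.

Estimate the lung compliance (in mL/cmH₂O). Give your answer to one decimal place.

1/CL = 1/Crs − 1/Ccw.
1/CL = 1/28.0 − 1/55 = 0.01753.
CL = 57.045 mL/cmH2O.

57.0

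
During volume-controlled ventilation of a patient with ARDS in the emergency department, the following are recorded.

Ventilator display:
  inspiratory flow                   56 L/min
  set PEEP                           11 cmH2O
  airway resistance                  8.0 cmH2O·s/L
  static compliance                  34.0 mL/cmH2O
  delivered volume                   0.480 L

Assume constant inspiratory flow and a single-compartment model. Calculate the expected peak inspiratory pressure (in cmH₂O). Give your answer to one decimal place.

32.6

Flow: 56 L/min ÷ 60 = 0.9333 L/s.
Equation of motion (constant flow): PIP = Vt/C + R·V̇ + PEEP.
PIP = 480/34.0 + 8.0×0.9333 + 11 = 14.118 + 7.466 + 11 = 32.584 cmH2O.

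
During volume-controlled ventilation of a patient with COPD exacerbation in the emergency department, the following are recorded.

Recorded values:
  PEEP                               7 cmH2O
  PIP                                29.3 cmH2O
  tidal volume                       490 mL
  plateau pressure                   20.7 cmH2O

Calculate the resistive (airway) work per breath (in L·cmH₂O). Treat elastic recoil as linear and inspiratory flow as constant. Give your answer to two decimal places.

With constant inspiratory flow the resistive pressure is constant at PIP − Pplat = 29.3 − 20.7 = 8.6 cmH2O, so resistive work = 8.6 × 0.490 = 4.214 L·cmH2O.

4.21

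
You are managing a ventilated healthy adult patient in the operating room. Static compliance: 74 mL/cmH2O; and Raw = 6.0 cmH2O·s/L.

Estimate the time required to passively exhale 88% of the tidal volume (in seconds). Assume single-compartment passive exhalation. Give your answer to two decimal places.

τ = R × C = 6.0 × 74 mL/cmH2O = 6.0 × 0.074 L/cmH2O = 0.444 s.
Exhaled fraction f = 1 − e^(−t/τ) → t = −τ·ln(1 − f) = −0.444·ln(0.12) = 0.9414 s.

0.94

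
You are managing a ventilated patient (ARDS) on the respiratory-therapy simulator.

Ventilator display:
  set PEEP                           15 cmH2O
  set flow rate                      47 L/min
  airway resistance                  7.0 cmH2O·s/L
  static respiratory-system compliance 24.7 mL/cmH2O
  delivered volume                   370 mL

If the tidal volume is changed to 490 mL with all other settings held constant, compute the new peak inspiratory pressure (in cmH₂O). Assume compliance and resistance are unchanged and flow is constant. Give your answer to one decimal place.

40.3

Flow: 47 L/min ÷ 60 = 0.7833 L/s.
PIP = Vt/C + R·V̇ + PEEP (constant-flow equation of motion).
Only the elastic term changes: ΔPIP = ΔVt / C = (490 − 370) / 24.7 = 4.858 cmH2O.
Original PIP = 370/24.7 + 7.0×0.7833 + 15 = 35.463 cmH2O; new PIP = 35.463 + (4.858) = 40.321 cmH2O.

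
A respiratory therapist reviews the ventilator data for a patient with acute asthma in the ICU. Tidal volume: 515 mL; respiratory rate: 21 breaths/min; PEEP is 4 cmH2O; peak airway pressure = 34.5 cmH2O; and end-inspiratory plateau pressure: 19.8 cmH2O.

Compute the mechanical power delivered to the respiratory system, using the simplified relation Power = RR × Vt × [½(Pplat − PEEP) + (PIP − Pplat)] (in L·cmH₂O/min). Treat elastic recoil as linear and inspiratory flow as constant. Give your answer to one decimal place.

244.4

Per-breath work = Vt × [½(Pplat−PEEP) + (PIP−Pplat)] = 0.515 × [0.5×15.8 + 14.7] = 0.515 × 22.6 = 11.639 L·cmH2O.
Power = 21 × 11.639 = 244.42 L·cmH2O/min.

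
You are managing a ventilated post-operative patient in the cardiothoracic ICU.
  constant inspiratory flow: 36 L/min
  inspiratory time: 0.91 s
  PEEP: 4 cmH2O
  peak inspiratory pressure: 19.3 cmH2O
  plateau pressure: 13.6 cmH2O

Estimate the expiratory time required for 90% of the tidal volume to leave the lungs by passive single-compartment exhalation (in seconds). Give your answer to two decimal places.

Flow: 36 L/min ÷ 60 = 0.6 L/s.
Vt = flow × Ti = 0.6 L/s × 0.91 s × 1000 mL/L = 546.0 mL.
R = (PIP − Pplat)/V̇ = (19.3 − 13.6) / 0.6 = 5.7/0.6 = 9.5 cmH2O·s/L.
C = Vt/(Pplat − PEEP) = 546.0 / (13.6 − 4) = 546.0/9.6 = 56.875 mL/cmH2O.
τ = R × C = 9.5 × 0.05688 L/cmH2O = 0.5404 s.
t = −τ·ln(1 − 0.90) = −0.5404·ln(0.1) = 1.244 s.

1.24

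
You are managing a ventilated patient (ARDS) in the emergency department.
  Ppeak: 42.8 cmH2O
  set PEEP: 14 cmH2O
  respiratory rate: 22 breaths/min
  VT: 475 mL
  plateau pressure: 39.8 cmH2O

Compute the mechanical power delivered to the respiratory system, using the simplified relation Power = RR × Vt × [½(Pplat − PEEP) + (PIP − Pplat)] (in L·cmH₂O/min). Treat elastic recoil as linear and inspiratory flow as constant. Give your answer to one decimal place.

166.2

Per-breath work = Vt × [½(Pplat−PEEP) + (PIP−Pplat)] = 0.475 × [0.5×25.8 + 3.0] = 0.475 × 15.9 = 7.553 L·cmH2O.
Power = 22 × 7.553 = 166.17 L·cmH2O/min.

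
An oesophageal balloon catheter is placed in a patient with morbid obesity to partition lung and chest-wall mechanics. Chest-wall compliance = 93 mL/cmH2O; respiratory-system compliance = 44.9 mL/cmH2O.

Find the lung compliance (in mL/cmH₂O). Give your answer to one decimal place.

86.8

1/CL = 1/Crs − 1/Ccw.
1/CL = 1/44.9 − 1/93 = 0.01152.
CL = 86.806 mL/cmH2O.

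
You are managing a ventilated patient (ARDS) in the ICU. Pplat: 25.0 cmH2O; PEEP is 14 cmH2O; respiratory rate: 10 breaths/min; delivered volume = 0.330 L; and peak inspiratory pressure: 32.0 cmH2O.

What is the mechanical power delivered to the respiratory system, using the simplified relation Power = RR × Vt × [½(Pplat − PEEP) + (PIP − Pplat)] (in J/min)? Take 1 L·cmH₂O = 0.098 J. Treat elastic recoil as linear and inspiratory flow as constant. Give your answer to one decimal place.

4.0

Per-breath work = Vt × [½(Pplat−PEEP) + (PIP−Pplat)] = 0.330 × [0.5×11.0 + 7.0] = 0.330 × 12.5 = 4.125 L·cmH2O.
Power = 10 × 4.125 = 41.25 L·cmH2O/min.
× 0.098 J/(L·cmH2O) → 4.043 J/min.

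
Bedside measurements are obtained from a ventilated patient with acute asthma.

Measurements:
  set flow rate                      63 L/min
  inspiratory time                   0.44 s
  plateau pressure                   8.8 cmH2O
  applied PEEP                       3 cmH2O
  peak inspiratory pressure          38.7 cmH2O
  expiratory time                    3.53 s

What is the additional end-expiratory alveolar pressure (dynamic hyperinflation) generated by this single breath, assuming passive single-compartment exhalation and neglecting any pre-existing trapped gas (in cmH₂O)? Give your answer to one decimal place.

Flow: 63 L/min ÷ 60 = 1.05 L/s.
Vt = flow × Ti = 1.05 L/s × 0.44 s × 1000 mL/L = 462.0 mL.
R = (PIP − Pplat)/V̇ = (38.7 − 8.8) / 1.05 = 29.9/1.05 = 28.476 cmH2O·s/L.
C = Vt/(Pplat − PEEP) = 462.0 / (8.8 − 3) = 462.0/5.8 = 79.655 mL/cmH2O.
τ = R × C = 28.476 × 0.07966 L/cmH2O = 2.268 s.
Fraction remaining = e^(−Te/τ) = e^(−3.53/2.268) = 0.2109; trapped volume = 462.0 × 0.2109 = 97.436 mL.
Additional alveolar pressure from trapping ≈ V_trapped / C = 97.436 / 79.655 = 1.223 cmH2O.

1.2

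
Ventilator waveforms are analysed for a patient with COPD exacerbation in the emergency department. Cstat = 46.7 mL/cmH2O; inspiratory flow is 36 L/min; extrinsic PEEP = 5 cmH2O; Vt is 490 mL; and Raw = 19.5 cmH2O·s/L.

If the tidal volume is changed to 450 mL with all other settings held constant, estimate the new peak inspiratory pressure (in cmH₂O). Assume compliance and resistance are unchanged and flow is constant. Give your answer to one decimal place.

Flow: 36 L/min ÷ 60 = 0.6 L/s.
PIP = Vt/C + R·V̇ + PEEP (constant-flow equation of motion).
Only the elastic term changes: ΔPIP = ΔVt / C = (450 − 490) / 46.7 = -0.8565 cmH2O.
Original PIP = 490/46.7 + 19.5×0.6 + 5 = 27.193 cmH2O; new PIP = 27.193 + (-0.8565) = 26.337 cmH2O.

26.3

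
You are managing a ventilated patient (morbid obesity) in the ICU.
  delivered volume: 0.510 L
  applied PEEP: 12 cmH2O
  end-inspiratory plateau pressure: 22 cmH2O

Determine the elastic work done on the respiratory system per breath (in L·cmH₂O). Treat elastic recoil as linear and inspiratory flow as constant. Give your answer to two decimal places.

Elastic work ≈ ½ × (Pplat − PEEP) × Vt = 0.5 × (22 − 12) × 0.510 L = 0.5 × 10.0 × 0.510 = 2.55 L·cmH2O.

2.55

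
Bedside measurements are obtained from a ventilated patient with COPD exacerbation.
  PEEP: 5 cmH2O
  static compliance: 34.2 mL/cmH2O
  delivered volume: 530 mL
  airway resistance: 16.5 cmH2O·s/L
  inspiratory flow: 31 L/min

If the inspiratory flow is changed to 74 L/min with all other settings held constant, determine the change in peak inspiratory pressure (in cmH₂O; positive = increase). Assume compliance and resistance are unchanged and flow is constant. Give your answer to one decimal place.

11.8

Flow: 31 L/min ÷ 60 = 0.5167 L/s.
New flow: 74 L/min ÷ 60 = 1.2333 L/s.
PIP = Vt/C + R·V̇ + PEEP (constant-flow equation of motion).
Only the resistive term changes: ΔPIP = R × ΔV̇ = 16.5 × (1.2333 − 0.5167) = 16.5 × 0.7166 = 11.824 cmH2O.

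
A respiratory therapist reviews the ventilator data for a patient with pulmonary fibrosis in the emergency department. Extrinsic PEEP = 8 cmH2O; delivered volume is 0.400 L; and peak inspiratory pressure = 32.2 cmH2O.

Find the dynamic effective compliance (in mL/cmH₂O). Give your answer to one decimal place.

Dynamic compliance = Vt / (PIP − PEEP) = 400 / (32.2 − 8) = 400 / 24.2 = 16.529 mL/cmH2O.

16.5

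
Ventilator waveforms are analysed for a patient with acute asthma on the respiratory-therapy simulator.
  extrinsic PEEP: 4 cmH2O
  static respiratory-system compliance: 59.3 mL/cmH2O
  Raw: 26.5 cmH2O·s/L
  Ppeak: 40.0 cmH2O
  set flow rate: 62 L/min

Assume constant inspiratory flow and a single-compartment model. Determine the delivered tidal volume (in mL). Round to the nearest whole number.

511

Flow: 62 L/min ÷ 60 = 1.0333 L/s.
Equation of motion (constant flow): PIP = Vt/C + R·V̇ + PEEP.
Vt/C = PIP − R·V̇ − PEEP = 40.0 − 27.382 − 4 = 8.618 cmH2O.
Vt = C × 8.618 = 59.3 × 8.618 = 511.05 mL.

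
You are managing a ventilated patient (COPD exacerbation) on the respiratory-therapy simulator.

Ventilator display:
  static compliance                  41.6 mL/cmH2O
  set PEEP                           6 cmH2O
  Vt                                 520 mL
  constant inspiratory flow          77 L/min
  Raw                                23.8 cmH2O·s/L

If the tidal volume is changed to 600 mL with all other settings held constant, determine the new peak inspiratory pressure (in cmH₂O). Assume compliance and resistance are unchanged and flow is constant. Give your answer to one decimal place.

51.0

Flow: 77 L/min ÷ 60 = 1.2833 L/s.
PIP = Vt/C + R·V̇ + PEEP (constant-flow equation of motion).
Only the elastic term changes: ΔPIP = ΔVt / C = (600 − 520) / 41.6 = 1.923 cmH2O.
Original PIP = 520/41.6 + 23.8×1.2833 + 6 = 49.043 cmH2O; new PIP = 49.043 + (1.923) = 50.966 cmH2O.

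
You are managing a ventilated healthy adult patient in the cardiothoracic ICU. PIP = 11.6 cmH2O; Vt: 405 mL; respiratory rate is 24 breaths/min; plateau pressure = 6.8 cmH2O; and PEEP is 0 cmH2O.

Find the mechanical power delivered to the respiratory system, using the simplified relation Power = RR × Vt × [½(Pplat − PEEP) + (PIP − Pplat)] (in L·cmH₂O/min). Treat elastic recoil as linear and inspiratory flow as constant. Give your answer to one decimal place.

79.7

Per-breath work = Vt × [½(Pplat−PEEP) + (PIP−Pplat)] = 0.405 × [0.5×6.8 + 4.8] = 0.405 × 8.2 = 3.321 L·cmH2O.
Power = 24 × 3.321 = 79.704 L·cmH2O/min.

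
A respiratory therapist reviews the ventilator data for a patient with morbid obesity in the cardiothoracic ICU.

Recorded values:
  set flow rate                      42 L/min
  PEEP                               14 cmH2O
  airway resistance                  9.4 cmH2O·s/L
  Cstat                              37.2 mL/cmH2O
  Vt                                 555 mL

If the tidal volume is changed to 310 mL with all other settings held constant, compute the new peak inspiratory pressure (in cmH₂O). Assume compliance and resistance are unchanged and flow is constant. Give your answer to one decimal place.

28.9

Flow: 42 L/min ÷ 60 = 0.7 L/s.
PIP = Vt/C + R·V̇ + PEEP (constant-flow equation of motion).
Only the elastic term changes: ΔPIP = ΔVt / C = (310 − 555) / 37.2 = -6.586 cmH2O.
Original PIP = 555/37.2 + 9.4×0.7 + 14 = 35.499 cmH2O; new PIP = 35.499 + (-6.586) = 28.913 cmH2O.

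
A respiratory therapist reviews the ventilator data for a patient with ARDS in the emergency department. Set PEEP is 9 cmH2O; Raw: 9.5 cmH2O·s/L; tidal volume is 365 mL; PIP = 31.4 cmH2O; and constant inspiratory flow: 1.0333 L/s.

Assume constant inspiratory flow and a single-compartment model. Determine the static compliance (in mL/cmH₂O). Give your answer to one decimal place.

Equation of motion (constant flow): PIP = Vt/C + R·V̇ + PEEP.
Vt/C = PIP − R·V̇ − PEEP = 31.4 − 9.5×1.0333 − 9 = 31.4 − 9.816 − 9 = 12.584 cmH2O.
C = Vt / 12.584 = 365 / 12.584 = 29.005 mL/cmH2O.

29.0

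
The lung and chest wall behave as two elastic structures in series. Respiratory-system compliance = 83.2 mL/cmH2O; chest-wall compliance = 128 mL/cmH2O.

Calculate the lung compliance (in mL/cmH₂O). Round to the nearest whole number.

238

1/CL = 1/Crs − 1/Ccw.
1/CL = 1/83.2 − 1/128 = 0.004207.
CL = 237.7 mL/cmH2O.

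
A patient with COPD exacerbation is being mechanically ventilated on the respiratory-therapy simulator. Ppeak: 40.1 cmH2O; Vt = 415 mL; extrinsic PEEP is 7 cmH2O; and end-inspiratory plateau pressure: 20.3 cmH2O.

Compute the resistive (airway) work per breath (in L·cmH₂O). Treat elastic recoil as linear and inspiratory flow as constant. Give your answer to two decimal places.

With constant inspiratory flow the resistive pressure is constant at PIP − Pplat = 40.1 − 20.3 = 19.8 cmH2O, so resistive work = 19.8 × 0.415 = 8.217 L·cmH2O.

8.22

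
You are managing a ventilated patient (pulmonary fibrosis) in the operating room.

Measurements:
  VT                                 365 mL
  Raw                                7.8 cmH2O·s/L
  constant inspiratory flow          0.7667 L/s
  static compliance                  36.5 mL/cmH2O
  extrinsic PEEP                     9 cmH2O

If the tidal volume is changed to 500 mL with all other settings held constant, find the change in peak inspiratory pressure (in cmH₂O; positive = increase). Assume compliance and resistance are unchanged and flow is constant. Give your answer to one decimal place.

3.7

PIP = Vt/C + R·V̇ + PEEP (constant-flow equation of motion).
Only the elastic term changes: ΔPIP = ΔVt / C = (500 − 365) / 36.5 = 3.699 cmH2O.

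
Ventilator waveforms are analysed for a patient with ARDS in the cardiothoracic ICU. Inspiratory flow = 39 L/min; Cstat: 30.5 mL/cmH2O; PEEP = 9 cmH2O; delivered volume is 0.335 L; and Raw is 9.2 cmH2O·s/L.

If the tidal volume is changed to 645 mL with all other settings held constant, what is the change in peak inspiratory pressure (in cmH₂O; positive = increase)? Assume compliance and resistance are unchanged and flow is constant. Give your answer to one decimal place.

PIP = Vt/C + R·V̇ + PEEP (constant-flow equation of motion).
Only the elastic term changes: ΔPIP = ΔVt / C = (645 − 335) / 30.5 = 10.164 cmH2O.

10.2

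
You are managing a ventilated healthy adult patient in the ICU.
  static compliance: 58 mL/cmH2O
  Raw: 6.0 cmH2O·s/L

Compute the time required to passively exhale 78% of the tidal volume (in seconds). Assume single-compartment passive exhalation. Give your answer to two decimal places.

τ = R × C = 6.0 × 58 mL/cmH2O = 6.0 × 0.058 L/cmH2O = 0.348 s.
Exhaled fraction f = 1 − e^(−t/τ) → t = −τ·ln(1 − f) = −0.348·ln(0.22) = 0.5269 s.

0.53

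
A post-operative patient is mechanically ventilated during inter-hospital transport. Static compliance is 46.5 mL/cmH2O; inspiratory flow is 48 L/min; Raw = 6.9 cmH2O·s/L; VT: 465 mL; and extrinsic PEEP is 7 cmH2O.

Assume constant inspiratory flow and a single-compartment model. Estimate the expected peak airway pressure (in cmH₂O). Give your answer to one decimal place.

Flow: 48 L/min ÷ 60 = 0.8 L/s.
Equation of motion (constant flow): PIP = Vt/C + R·V̇ + PEEP.
PIP = 465/46.5 + 6.9×0.8 + 7 = 10.0 + 5.52 + 7 = 22.52 cmH2O.

22.5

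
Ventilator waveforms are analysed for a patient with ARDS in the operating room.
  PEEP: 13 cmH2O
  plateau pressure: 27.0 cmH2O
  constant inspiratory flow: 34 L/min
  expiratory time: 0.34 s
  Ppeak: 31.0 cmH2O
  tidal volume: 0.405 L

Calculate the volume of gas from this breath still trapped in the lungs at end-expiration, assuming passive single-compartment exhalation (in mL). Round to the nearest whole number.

Flow: 34 L/min ÷ 60 = 0.5667 L/s.
R = (PIP − Pplat)/V̇ = (31.0 − 27.0) / 0.5667 = 4.0/0.5667 = 7.058 cmH2O·s/L.
C = Vt/(Pplat − PEEP) = 405.0 / (27.0 − 13) = 405.0/14.0 = 28.929 mL/cmH2O.
τ = R × C = 7.058 × 0.02893 L/cmH2O = 0.2042 s.
Fraction remaining = e^(−Te/τ) = e^(−0.34/0.2042) = 0.1892.
Trapped volume = 405.0 × 0.1892 = 76.626 mL.

77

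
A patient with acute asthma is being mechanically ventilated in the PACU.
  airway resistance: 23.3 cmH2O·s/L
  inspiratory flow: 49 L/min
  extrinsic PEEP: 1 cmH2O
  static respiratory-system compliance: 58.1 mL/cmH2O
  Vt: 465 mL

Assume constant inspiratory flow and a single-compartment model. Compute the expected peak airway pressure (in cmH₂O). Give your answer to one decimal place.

Flow: 49 L/min ÷ 60 = 0.8167 L/s.
Equation of motion (constant flow): PIP = Vt/C + R·V̇ + PEEP.
PIP = 465/58.1 + 23.3×0.8167 + 1 = 8.003 + 19.029 + 1 = 28.032 cmH2O.

28.0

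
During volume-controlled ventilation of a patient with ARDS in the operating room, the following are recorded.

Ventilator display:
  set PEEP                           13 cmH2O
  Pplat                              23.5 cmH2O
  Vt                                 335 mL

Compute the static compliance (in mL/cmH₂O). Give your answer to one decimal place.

31.9

Cstat = Vt / (Pplat − PEEP) = 335 / (23.5 − 13) = 335 / 10.5 = 31.905 mL/cmH2O.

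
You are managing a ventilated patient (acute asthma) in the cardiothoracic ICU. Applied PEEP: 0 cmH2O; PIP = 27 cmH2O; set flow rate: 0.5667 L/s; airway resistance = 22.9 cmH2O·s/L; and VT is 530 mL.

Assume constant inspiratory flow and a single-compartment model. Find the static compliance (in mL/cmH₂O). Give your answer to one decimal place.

37.8

Equation of motion (constant flow): PIP = Vt/C + R·V̇ + PEEP.
Vt/C = PIP − R·V̇ − PEEP = 27 − 22.9×0.5667 − 0 = 27 − 12.977 − 0 = 14.023 cmH2O.
C = Vt / 14.023 = 530 / 14.023 = 37.795 mL/cmH2O.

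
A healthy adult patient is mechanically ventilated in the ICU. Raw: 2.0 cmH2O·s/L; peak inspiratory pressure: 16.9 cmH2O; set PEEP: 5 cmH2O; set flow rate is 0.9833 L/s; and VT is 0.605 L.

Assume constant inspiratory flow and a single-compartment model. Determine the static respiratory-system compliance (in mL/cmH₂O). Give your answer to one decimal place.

Equation of motion (constant flow): PIP = Vt/C + R·V̇ + PEEP.
Vt/C = PIP − R·V̇ − PEEP = 16.9 − 2.0×0.9833 − 5 = 16.9 − 1.967 − 5 = 9.933 cmH2O.
C = Vt / 9.933 = 605 / 9.933 = 60.908 mL/cmH2O.

60.9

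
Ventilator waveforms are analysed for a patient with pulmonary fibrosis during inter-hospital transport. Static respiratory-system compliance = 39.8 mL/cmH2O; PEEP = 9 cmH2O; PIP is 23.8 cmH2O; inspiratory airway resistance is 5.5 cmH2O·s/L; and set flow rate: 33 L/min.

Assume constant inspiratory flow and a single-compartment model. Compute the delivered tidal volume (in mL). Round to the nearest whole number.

Flow: 33 L/min ÷ 60 = 0.55 L/s.
Equation of motion (constant flow): PIP = Vt/C + R·V̇ + PEEP.
Vt/C = PIP − R·V̇ − PEEP = 23.8 − 3.025 − 9 = 11.775 cmH2O.
Vt = C × 11.775 = 39.8 × 11.775 = 468.65 mL.

469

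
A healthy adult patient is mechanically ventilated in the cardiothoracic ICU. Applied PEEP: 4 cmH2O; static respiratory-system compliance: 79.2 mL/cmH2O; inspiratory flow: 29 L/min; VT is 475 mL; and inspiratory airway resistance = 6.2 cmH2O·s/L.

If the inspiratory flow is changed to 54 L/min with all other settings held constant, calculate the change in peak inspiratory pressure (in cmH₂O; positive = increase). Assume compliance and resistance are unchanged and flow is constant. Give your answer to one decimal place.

Flow: 29 L/min ÷ 60 = 0.4833 L/s.
New flow: 54 L/min ÷ 60 = 0.9 L/s.
PIP = Vt/C + R·V̇ + PEEP (constant-flow equation of motion).
Only the resistive term changes: ΔPIP = R × ΔV̇ = 6.2 × (0.9 − 0.4833) = 6.2 × 0.4167 = 2.584 cmH2O.

2.6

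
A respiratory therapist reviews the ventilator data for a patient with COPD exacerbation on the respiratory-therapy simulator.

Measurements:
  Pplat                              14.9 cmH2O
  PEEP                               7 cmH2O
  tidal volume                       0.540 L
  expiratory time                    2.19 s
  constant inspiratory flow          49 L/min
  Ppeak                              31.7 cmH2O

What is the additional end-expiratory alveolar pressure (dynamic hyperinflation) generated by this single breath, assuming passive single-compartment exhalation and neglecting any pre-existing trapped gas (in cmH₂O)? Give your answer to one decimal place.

1.7

Flow: 49 L/min ÷ 60 = 0.8167 L/s.
R = (PIP − Pplat)/V̇ = (31.7 − 14.9) / 0.8167 = 16.8/0.8167 = 20.571 cmH2O·s/L.
C = Vt/(Pplat − PEEP) = 540.0 / (14.9 − 7) = 540.0/7.9 = 68.354 mL/cmH2O.
τ = R × C = 20.571 × 0.06835 L/cmH2O = 1.406 s.
Fraction remaining = e^(−Te/τ) = e^(−2.19/1.406) = 0.2106; trapped volume = 540.0 × 0.2106 = 113.72 mL.
Additional alveolar pressure from trapping ≈ V_trapped / C = 113.72 / 68.354 = 1.664 cmH2O.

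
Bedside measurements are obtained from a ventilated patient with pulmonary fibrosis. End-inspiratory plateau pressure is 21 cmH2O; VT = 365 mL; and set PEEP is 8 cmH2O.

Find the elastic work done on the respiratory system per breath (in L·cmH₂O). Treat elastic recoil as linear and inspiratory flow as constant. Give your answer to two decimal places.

2.37

Elastic work ≈ ½ × (Pplat − PEEP) × Vt = 0.5 × (21 − 8) × 0.365 L = 0.5 × 13.0 × 0.365 = 2.373 L·cmH2O.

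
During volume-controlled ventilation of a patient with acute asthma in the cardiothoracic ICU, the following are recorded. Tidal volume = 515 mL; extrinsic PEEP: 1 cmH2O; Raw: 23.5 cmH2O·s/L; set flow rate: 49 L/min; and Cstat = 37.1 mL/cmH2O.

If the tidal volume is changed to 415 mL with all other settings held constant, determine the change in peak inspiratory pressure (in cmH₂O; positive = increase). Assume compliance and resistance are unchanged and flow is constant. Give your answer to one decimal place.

-2.7

PIP = Vt/C + R·V̇ + PEEP (constant-flow equation of motion).
Only the elastic term changes: ΔPIP = ΔVt / C = (415 − 515) / 37.1 = -2.695 cmH2O.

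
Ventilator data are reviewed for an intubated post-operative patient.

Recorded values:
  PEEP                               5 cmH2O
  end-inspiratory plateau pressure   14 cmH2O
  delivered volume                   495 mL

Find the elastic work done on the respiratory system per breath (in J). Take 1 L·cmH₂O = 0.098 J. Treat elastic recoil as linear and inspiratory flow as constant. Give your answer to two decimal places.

Elastic work ≈ ½ × (Pplat − PEEP) × Vt = 0.5 × (14 − 5) × 0.495 L = 0.5 × 9.0 × 0.495 = 2.228 L·cmH2O.
× 0.098 J/(L·cmH2O) → 0.2183 J.

0.22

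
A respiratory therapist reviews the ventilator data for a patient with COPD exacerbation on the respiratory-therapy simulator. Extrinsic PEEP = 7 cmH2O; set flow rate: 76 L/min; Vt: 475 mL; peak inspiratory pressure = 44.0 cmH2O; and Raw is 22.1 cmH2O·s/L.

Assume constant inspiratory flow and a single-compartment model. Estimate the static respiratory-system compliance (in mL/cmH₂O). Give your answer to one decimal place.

Flow: 76 L/min ÷ 60 = 1.2667 L/s.
Equation of motion (constant flow): PIP = Vt/C + R·V̇ + PEEP.
Vt/C = PIP − R·V̇ − PEEP = 44.0 − 22.1×1.2667 − 7 = 44.0 − 27.994 − 7 = 9.006 cmH2O.
C = Vt / 9.006 = 475 / 9.006 = 52.743 mL/cmH2O.

52.7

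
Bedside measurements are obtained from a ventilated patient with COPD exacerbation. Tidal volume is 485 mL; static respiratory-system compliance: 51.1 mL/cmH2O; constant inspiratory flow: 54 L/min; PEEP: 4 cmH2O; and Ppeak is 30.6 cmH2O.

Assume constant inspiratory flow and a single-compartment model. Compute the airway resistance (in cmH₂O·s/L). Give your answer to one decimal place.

Flow: 54 L/min ÷ 60 = 0.9 L/s.
Equation of motion (constant flow): PIP = Vt/C + R·V̇ + PEEP.
R·V̇ = PIP − Vt/C − PEEP = 30.6 − 485/51.1 − 4 = 30.6 − 9.491 − 4 = 17.109 cmH2O.
R = 17.109 / 0.9 = 19.01 cmH2O·s/L.

19.0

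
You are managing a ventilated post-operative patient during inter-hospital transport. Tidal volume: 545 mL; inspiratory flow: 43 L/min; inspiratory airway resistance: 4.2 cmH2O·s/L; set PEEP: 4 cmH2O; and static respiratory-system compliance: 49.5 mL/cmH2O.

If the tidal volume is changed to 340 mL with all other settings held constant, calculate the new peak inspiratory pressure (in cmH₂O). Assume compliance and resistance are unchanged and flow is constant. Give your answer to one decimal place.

Flow: 43 L/min ÷ 60 = 0.7167 L/s.
PIP = Vt/C + R·V̇ + PEEP (constant-flow equation of motion).
Only the elastic term changes: ΔPIP = ΔVt / C = (340 − 545) / 49.5 = -4.141 cmH2O.
Original PIP = 545/49.5 + 4.2×0.7167 + 4 = 18.02 cmH2O; new PIP = 18.02 + (-4.141) = 13.879 cmH2O.

13.9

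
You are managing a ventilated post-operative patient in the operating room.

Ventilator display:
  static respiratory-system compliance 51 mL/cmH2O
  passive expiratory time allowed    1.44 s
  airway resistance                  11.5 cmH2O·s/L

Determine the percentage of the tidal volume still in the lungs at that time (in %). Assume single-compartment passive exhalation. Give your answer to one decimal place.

8.6

τ = R × C = 11.5 × 51 mL/cmH2O = 11.5 × 0.051 L/cmH2O = 0.5865 s.
Passive exhalation: V(t)/V₀ = e^(−t/τ) = e^(−1.44/0.5865) = 0.08584.
Fraction remaining = 0.08584 → 8.584%.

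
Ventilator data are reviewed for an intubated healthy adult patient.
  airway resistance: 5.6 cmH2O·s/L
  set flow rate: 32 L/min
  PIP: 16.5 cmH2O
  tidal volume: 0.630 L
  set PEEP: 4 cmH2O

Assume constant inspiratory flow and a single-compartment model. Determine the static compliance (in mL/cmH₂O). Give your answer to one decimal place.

66.2

Flow: 32 L/min ÷ 60 = 0.5333 L/s.
Equation of motion (constant flow): PIP = Vt/C + R·V̇ + PEEP.
Vt/C = PIP − R·V̇ − PEEP = 16.5 − 5.6×0.5333 − 4 = 16.5 − 2.986 − 4 = 9.514 cmH2O.
C = Vt / 9.514 = 630 / 9.514 = 66.218 mL/cmH2O.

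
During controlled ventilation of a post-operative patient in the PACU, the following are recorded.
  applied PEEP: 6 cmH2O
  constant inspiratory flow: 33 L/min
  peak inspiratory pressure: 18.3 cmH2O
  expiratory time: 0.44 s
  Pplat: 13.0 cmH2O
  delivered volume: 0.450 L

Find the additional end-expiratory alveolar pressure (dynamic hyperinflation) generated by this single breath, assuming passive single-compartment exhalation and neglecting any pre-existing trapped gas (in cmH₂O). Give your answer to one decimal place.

Flow: 33 L/min ÷ 60 = 0.55 L/s.
R = (PIP − Pplat)/V̇ = (18.3 − 13.0) / 0.55 = 5.3/0.55 = 9.636 cmH2O·s/L.
C = Vt/(Pplat − PEEP) = 450.0 / (13.0 − 6) = 450.0/7.0 = 64.286 mL/cmH2O.
τ = R × C = 9.636 × 0.06429 L/cmH2O = 0.6195 s.
Fraction remaining = e^(−Te/τ) = e^(−0.44/0.6195) = 0.4915; trapped volume = 450.0 × 0.4915 = 221.18 mL.
Additional alveolar pressure from trapping ≈ V_trapped / C = 221.18 / 64.286 = 3.441 cmH2O.

3.4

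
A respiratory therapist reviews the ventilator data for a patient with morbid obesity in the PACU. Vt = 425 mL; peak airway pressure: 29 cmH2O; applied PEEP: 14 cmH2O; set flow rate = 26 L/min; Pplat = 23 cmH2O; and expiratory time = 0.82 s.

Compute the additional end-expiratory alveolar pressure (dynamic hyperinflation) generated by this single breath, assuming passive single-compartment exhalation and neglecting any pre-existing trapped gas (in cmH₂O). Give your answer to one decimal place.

Flow: 26 L/min ÷ 60 = 0.4333 L/s.
R = (PIP − Pplat)/V̇ = (29 − 23) / 0.4333 = 6.0/0.4333 = 13.847 cmH2O·s/L.
C = Vt/(Pplat − PEEP) = 425.0 / (23 − 14) = 425.0/9.0 = 47.222 mL/cmH2O.
τ = R × C = 13.847 × 0.04722 L/cmH2O = 0.6539 s.
Fraction remaining = e^(−Te/τ) = e^(−0.82/0.6539) = 0.2854; trapped volume = 425.0 × 0.2854 = 121.3 mL.
Additional alveolar pressure from trapping ≈ V_trapped / C = 121.3 / 47.222 = 2.569 cmH2O.

2.6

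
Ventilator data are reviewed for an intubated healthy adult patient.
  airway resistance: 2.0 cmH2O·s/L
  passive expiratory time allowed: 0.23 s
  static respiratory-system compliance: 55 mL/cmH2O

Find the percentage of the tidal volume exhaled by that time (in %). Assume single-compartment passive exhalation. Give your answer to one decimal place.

τ = R × C = 2.0 × 55 mL/cmH2O = 2.0 × 0.055 L/cmH2O = 0.11 s.
Passive exhalation: V(t)/V₀ = e^(−t/τ) = e^(−0.23/0.11) = 0.1236.
Fraction exhaled = 1 − 0.1236 = 0.8764 → 87.64%.

87.6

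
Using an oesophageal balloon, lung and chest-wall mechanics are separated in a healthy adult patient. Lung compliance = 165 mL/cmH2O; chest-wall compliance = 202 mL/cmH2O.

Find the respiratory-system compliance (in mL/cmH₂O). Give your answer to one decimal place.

Lung and chest wall are elastances in series: 1/Crs = 1/CL + 1/Ccw.
1/Crs = 1/165 + 1/202 = 0.01101.
Crs = 90.827 mL/cmH2O.

90.8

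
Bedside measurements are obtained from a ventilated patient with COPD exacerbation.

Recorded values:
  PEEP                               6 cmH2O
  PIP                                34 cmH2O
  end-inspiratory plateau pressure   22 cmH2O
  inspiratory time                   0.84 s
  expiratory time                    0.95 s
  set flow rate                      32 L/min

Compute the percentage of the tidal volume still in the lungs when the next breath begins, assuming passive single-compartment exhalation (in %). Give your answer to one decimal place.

Flow: 32 L/min ÷ 60 = 0.5333 L/s.
Vt = flow × Ti = 0.5333 L/s × 0.84 s × 1000 mL/L = 447.97 mL.
R = (PIP − Pplat)/V̇ = (34 − 22) / 0.5333 = 12.0/0.5333 = 22.501 cmH2O·s/L.
C = Vt/(Pplat − PEEP) = 447.97 / (22 − 6) = 447.97/16.0 = 27.998 mL/cmH2O.
τ = R × C = 22.501 × 0.028 L/cmH2O = 0.63 s.
Fraction remaining at end-expiration = e^(−Te/τ) = e^(−0.95/0.63) = 0.2214 → 22.14%.

22.1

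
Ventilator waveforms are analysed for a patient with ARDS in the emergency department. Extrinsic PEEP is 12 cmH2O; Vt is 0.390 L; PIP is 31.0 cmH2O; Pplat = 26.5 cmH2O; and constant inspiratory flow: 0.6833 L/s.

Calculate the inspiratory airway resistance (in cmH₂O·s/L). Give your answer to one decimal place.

6.6

Raw = (PIP − Pplat) / flow = (31.0 − 26.5) / 0.6833 = 4.5 / 0.6833 = 6.586 cmH2O·s/L.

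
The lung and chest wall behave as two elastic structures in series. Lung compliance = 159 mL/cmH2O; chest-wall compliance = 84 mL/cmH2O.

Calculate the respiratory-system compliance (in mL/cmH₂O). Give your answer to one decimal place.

Lung and chest wall are elastances in series: 1/Crs = 1/CL + 1/Ccw.
1/Crs = 1/159 + 1/84 = 0.01819.
Crs = 54.975 mL/cmH2O.

55.0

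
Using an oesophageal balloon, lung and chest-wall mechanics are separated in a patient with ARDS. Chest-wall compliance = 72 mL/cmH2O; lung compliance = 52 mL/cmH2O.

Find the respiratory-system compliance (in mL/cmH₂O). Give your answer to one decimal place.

30.2

Lung and chest wall are elastances in series: 1/Crs = 1/CL + 1/Ccw.
1/Crs = 1/52 + 1/72 = 0.03312.
Crs = 30.193 mL/cmH2O.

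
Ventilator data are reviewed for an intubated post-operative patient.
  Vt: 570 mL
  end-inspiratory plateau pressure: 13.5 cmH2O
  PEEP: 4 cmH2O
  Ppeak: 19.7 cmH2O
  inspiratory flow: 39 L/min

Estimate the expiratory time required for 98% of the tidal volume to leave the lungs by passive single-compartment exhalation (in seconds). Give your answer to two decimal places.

Flow: 39 L/min ÷ 60 = 0.65 L/s.
R = (PIP − Pplat)/V̇ = (19.7 − 13.5) / 0.65 = 6.2/0.65 = 9.538 cmH2O·s/L.
C = Vt/(Pplat − PEEP) = 570.0 / (13.5 − 4) = 570.0/9.5 = 60.0 mL/cmH2O.
τ = R × C = 9.538 × 0.06 L/cmH2O = 0.5723 s.
t = −τ·ln(1 − 0.98) = −0.5723·ln(0.02) = 2.239 s.

2.24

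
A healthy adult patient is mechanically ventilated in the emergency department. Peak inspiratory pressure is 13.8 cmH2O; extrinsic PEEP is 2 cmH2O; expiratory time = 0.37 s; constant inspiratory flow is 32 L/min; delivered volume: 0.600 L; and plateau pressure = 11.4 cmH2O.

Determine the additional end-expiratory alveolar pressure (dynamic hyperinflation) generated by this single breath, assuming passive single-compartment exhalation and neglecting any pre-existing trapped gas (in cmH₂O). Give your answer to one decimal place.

2.6

Flow: 32 L/min ÷ 60 = 0.5333 L/s.
R = (PIP − Pplat)/V̇ = (13.8 − 11.4) / 0.5333 = 2.4/0.5333 = 4.5 cmH2O·s/L.
C = Vt/(Pplat − PEEP) = 600.0 / (11.4 − 2) = 600.0/9.4 = 63.83 mL/cmH2O.
τ = R × C = 4.5 × 0.06383 L/cmH2O = 0.2872 s.
Fraction remaining = e^(−Te/τ) = e^(−0.37/0.2872) = 0.2757; trapped volume = 600.0 × 0.2757 = 165.42 mL.
Additional alveolar pressure from trapping ≈ V_trapped / C = 165.42 / 63.83 = 2.592 cmH2O.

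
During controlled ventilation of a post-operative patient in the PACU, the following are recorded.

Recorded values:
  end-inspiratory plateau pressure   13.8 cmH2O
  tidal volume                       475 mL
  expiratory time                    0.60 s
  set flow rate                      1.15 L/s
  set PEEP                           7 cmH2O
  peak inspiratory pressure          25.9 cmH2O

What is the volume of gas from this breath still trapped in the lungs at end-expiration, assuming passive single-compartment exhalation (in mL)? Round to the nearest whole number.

210

R = (PIP − Pplat)/V̇ = (25.9 − 13.8) / 1.15 = 12.1/1.15 = 10.522 cmH2O·s/L.
C = Vt/(Pplat − PEEP) = 475.0 / (13.8 − 7) = 475.0/6.8 = 69.853 mL/cmH2O.
τ = R × C = 10.522 × 0.06985 L/cmH2O = 0.735 s.
Fraction remaining = e^(−Te/τ) = e^(−0.60/0.735) = 0.4421.
Trapped volume = 475.0 × 0.4421 = 210.0 mL.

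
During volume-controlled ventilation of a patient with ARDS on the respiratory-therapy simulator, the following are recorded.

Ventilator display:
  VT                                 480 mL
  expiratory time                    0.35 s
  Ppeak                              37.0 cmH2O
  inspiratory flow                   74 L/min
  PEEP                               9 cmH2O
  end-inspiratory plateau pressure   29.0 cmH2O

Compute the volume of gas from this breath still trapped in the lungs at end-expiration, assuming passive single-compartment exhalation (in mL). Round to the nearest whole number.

51

Flow: 74 L/min ÷ 60 = 1.2333 L/s.
R = (PIP − Pplat)/V̇ = (37.0 − 29.0) / 1.2333 = 8.0/1.2333 = 6.487 cmH2O·s/L.
C = Vt/(Pplat − PEEP) = 480.0 / (29.0 − 9) = 480.0/20.0 = 24.0 mL/cmH2O.
τ = R × C = 6.487 × 0.024 L/cmH2O = 0.1557 s.
Fraction remaining = e^(−Te/τ) = e^(−0.35/0.1557) = 0.1056.
Trapped volume = 480.0 × 0.1056 = 50.688 mL.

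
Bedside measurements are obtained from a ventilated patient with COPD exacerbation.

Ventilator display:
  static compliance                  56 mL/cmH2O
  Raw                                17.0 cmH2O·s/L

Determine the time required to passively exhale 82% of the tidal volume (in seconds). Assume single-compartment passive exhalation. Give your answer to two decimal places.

1.63

τ = R × C = 17.0 × 56 mL/cmH2O = 17.0 × 0.056 L/cmH2O = 0.952 s.
Exhaled fraction f = 1 − e^(−t/τ) → t = −τ·ln(1 − f) = −0.952·ln(0.18) = 1.632 s.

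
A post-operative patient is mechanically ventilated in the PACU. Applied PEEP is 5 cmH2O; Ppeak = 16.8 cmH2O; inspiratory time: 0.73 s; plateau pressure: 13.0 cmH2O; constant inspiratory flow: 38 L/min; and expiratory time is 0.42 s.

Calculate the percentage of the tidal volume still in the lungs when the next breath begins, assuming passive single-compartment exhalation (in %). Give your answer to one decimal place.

Flow: 38 L/min ÷ 60 = 0.6333 L/s.
Vt = flow × Ti = 0.6333 L/s × 0.73 s × 1000 mL/L = 462.31 mL.
R = (PIP − Pplat)/V̇ = (16.8 − 13.0) / 0.6333 = 3.8/0.6333 = 6.0 cmH2O·s/L.
C = Vt/(Pplat − PEEP) = 462.31 / (13.0 − 5) = 462.31/8.0 = 57.789 mL/cmH2O.
τ = R × C = 6.0 × 0.05779 L/cmH2O = 0.3467 s.
Fraction remaining at end-expiration = e^(−Te/τ) = e^(−0.42/0.3467) = 0.2978 → 29.78%.

29.8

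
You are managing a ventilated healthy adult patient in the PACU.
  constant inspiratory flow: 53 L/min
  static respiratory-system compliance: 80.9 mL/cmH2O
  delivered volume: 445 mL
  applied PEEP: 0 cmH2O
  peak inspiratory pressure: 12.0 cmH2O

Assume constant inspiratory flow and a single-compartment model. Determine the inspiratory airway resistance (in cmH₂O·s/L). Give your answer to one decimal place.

7.4

Flow: 53 L/min ÷ 60 = 0.8833 L/s.
Equation of motion (constant flow): PIP = Vt/C + R·V̇ + PEEP.
R·V̇ = PIP − Vt/C − PEEP = 12.0 − 445/80.9 − 0 = 12.0 − 5.501 − 0 = 6.499 cmH2O.
R = 6.499 / 0.8833 = 7.358 cmH2O·s/L.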